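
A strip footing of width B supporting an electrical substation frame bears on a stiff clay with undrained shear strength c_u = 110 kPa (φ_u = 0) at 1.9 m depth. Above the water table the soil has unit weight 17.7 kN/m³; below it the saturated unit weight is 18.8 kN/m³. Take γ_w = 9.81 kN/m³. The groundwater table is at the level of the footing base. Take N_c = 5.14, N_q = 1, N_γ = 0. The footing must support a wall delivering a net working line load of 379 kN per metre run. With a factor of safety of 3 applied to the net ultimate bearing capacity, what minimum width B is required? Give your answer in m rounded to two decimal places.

B = 2.01 m

Overburden at base level: q = 17.7 × 1.9 = 33.63 kPa.
Cohesion term c·N_c = 110 × 5.14 = 565.4 kPa; surcharge term q·N_q = 33.63 × 1 = 33.63 kPa.
q_ult = 565.4 + 33.63 = 599.03 kPa.
For φ = 0 the ½γBN_γ term vanishes, so q_ult is independent of B. q_net = 599.03 − 33.63 = 565.4 kPa; q_all(net) = 565.4/3 = 188.47 kPa.
Required width B = w / q_all(net) = 379 / 188.47 = 2.011 m.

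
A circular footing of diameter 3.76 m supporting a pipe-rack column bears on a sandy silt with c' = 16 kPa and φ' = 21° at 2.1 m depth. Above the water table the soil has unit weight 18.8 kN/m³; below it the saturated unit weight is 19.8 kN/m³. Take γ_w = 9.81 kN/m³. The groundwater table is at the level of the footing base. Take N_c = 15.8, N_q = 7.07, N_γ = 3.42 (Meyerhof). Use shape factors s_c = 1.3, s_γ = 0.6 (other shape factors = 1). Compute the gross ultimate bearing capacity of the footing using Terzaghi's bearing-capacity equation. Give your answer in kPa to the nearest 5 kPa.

Effective surcharge at the founding depth q = γ·D_f = 18.8 × 2.1 = 39.48 kPa.
The water table coincides with the base, so in the self-weight term γ → γ' = 9.99 kN/m³.
q_ult = c·N_c·s_c + q·N_q + 0.5·γ·B·N_γ·s_γ
     = 16 × 15.8 × 1.3 + 39.48 × 7.07 + 0.5 × 9.99 × 3.76 × 3.42 × 0.6
     = 328.64 + 279.12 + 38.539 = 646.3 kPa.

q_ult ≈ 645 kPa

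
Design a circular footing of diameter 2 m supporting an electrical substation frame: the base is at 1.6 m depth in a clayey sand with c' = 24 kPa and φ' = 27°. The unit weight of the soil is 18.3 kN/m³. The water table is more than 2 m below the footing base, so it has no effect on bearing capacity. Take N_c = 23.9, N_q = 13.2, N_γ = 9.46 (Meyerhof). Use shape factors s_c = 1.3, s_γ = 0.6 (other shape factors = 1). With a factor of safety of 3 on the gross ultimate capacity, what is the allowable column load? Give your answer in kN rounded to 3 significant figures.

Effective surcharge at the founding depth q = γ·D_f = 18.3 × 1.6 = 29.28 kPa.
q_ult = c·N_c·s_c + q·N_q + 0.5·γ·B·N_γ·s_γ
     = 24 × 23.9 × 1.3 + 29.28 × 13.2 + 0.5 × 18.3 × 2 × 9.46 × 0.6
     = 745.68 + 386.5 + 103.87 = 1236 kPa.
Gross allowable pressure q_all = 1236 / 3 = 412.02 kPa.
Footing area = 3.1416 m², so allowable column load = 412.02 × 3.1416 = 1294.4 kN.

P_all ≈ 1290 kN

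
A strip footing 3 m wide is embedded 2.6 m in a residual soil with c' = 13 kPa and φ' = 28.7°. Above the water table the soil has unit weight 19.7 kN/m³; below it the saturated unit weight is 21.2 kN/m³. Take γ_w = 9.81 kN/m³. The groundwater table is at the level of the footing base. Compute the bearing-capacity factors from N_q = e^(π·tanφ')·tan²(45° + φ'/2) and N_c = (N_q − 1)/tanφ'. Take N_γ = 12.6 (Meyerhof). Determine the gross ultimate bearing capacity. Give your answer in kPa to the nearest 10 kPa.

tan28.7° = 0.5475, so N_q = e^(π×0.5475)·tan²(59.35°) = 5.584 × 2.848 = 15.9.
N_c = (15.9 − 1)/tan28.7° = 27.22.
Overburden at base level: q = 19.7 × 2.6 = 51.22 kPa.
Below the base the soil is submerged, so the ½γBN_γ term uses γ' = 21.2 − 9.81 = 11.39 kN/m³.
Cohesion term c·N_c = 13 × 27.221 = 353.88 kPa; surcharge term q·N_q = 51.22 × 15.903 = 814.56 kPa; self-weight term 0.5·γ·B·N_γ = 0.5 × 11.39 × 3 × 12.6 = 215.27 kPa.
q_ult = 353.88 + 814.56 + 215.27 = 1383.7 kPa.

q_ult ≈ 1380 kPa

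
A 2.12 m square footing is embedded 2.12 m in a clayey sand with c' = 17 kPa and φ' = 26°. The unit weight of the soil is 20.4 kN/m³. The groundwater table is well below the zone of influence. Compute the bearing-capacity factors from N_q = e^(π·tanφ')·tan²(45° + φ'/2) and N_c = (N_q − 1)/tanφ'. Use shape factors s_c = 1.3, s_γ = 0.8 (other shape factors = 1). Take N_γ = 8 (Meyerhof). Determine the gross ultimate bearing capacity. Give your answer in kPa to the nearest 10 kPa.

q_ult ≈ 1140 kPa

tan26° = 0.4877, so N_q = e^(π×0.4877)·tan²(58°) = 4.629 × 2.561 = 11.85.
N_c = (11.85 − 1)/tan26° = 22.25.
Effective surcharge at the founding depth q = γ·D_f = 20.4 × 2.12 = 43.248 kPa.
q_ult = c·N_c·s_c + q·N_q + 0.5·γ·B·N_γ·s_γ
     = 17 × 22.254 × 1.3 + 43.248 × 11.854 + 0.5 × 20.4 × 2.12 × 8 × 0.8
     = 491.82 + 512.67 + 138.39 = 1142.9 kPa.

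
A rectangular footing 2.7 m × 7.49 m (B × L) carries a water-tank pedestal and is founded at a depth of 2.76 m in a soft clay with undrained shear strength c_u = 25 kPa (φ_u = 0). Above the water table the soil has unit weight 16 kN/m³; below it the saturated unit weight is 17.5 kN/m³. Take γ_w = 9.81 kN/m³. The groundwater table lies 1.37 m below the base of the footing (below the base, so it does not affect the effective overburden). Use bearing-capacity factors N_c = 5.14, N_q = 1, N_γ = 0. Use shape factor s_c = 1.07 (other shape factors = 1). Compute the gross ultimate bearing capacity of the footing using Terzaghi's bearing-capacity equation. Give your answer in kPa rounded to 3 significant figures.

q_ult ≈ 182 kPa

Effective surcharge at the founding depth q = γ·D_f = 16 × 2.76 = 44.16 kPa.
q_ult = c·N_c·s_c + q·N_q
     = 25 × 5.14 × 1.07 + 44.16 × 1
     = 137.5 + 44.16 = 181.66 kPa.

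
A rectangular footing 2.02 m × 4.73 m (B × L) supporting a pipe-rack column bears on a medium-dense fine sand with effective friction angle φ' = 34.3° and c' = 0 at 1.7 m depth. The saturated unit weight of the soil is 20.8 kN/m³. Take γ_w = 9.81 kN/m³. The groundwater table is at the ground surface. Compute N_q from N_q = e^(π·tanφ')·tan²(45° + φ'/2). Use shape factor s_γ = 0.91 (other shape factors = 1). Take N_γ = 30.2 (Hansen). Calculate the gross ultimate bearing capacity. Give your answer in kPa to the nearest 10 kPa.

tan34.3° = 0.6822, so N_q = e^(π×0.6822)·tan²(62.15°) = 8.525 × 3.582 = 30.54.
Water table at ground surface, so effective unit weight γ' = 20.8 − 9.81 = 10.99 kN/m³ is used throughout; overburden q = 10.99 × 1.7 = 18.683 kPa; the same γ' applies in the ½γBN_γ term.
Surcharge term q·N_q = 18.683 × 30.539 = 570.57 kPa; self-weight term 0.5·γ·B·N_γ·s_γ = 0.5 × 10.99 × 2.02 × 30.2 × 0.91 = 305.05 kPa.
q_ult = 570.57 + 305.05 = 875.62 kPa.

q_ult ≈ 880 kPa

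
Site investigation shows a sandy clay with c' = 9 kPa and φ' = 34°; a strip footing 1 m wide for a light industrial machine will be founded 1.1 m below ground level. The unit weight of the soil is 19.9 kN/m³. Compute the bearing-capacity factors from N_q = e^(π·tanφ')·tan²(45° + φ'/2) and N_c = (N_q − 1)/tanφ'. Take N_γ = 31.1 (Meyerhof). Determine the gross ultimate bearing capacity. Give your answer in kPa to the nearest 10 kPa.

q_ult ≈ 1330 kPa

tan34° = 0.6745, so N_q = e^(π×0.6745)·tan²(62°) = 8.323 × 3.537 = 29.44.
N_c = (29.44 − 1)/tan34° = 42.16.
q = γ·D_f = 19.9 × 1.1 = 21.89 kPa.
c·N_c = 9 × 42.164 = 379.47 kPa
q·N_q = 21.89 × 29.44 = 644.44 kPa
0.5·γ·B·N_γ = 0.5 × 19.9 × 1 × 31.1 = 309.44 kPa
q_ult = 379.47 + 644.44 + 309.44 = 1333.4 kPa.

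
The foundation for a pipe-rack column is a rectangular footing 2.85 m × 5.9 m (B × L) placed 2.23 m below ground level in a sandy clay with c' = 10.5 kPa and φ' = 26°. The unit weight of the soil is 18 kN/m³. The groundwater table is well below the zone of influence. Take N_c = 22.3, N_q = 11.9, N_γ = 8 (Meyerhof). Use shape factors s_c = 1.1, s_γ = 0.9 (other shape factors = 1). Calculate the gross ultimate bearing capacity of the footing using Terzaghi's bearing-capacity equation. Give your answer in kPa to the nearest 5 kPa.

q_ult ≈ 920 kPa

q = γ·D_f = 18 × 2.23 = 40.14 kPa.
c·N_c·s_c = 10.5 × 22.3 × 1.1 = 257.57 kPa
q·N_q = 40.14 × 11.9 = 477.67 kPa
0.5·γ·B·N_γ·s_γ = 0.5 × 18 × 2.85 × 8 × 0.9 = 184.68 kPa
q_ult = 257.57 + 477.67 + 184.68 = 919.91 kPa.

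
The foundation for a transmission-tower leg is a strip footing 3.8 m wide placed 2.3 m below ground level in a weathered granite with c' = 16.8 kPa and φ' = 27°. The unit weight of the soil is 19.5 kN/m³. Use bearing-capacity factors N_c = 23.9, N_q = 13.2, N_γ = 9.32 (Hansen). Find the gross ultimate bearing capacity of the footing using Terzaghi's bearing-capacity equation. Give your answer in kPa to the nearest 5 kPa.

Overburden at base level: q = 19.5 × 2.3 = 44.85 kPa.
Cohesion term c·N_c = 16.8 × 23.9 = 401.52 kPa; surcharge term q·N_q = 44.85 × 13.2 = 592.02 kPa; self-weight term 0.5·γ·B·N_γ = 0.5 × 19.5 × 3.8 × 9.32 = 345.31 kPa.
q_ult = 401.52 + 592.02 + 345.31 = 1338.8 kPa.

q_ult ≈ 1340 kPa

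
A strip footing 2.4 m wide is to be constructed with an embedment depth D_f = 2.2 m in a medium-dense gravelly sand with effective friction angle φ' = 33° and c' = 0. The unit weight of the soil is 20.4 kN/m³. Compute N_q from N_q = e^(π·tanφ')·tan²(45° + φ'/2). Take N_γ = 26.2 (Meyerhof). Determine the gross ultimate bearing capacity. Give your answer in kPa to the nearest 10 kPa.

q_ult ≈ 1810 kPa

tan33° = 0.6494, so N_q = e^(π×0.6494)·tan²(61.5°) = 7.692 × 3.392 = 26.09.
Overburden at base level: q = 20.4 × 2.2 = 44.88 kPa.
Surcharge term q·N_q = 44.88 × 26.092 = 1171 kPa; self-weight term 0.5·γ·B·N_γ = 0.5 × 20.4 × 2.4 × 26.2 = 641.38 kPa.
q_ult = 1171 + 641.38 = 1812.4 kPa.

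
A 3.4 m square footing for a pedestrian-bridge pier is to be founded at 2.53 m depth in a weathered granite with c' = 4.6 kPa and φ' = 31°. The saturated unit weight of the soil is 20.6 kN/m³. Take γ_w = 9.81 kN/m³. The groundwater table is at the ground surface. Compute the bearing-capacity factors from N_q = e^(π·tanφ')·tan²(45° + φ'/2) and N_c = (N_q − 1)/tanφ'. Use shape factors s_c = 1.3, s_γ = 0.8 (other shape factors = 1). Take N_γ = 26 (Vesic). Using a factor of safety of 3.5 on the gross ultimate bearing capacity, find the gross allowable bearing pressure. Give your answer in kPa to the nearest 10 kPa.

N_q = e^(π·tan31°)·tan²(60.5°) = 20.63; N_c = (N_q − 1)/tanφ' = 32.67.
With the water table at the surface the whole profile is submerged: γ' = 20.6 − 9.81 = 10.79 kN/m³, so q = γ'·D_f = 27.299 kPa; the same γ' applies in the ½γBN_γ term.
q_ult = c·N_c·s_c + q·N_q + 0.5·γ·B·N_γ·s_γ
     = 4.6 × 32.671 × 1.3 + 27.299 × 20.631 + 0.5 × 10.79 × 3.4 × 26 × 0.8
     = 195.37 + 563.19 + 381.53 = 1140.1 kPa.
q_all = 1140.1 / 3.5 = 325.74 kPa.

q_all ≈ 330 kPa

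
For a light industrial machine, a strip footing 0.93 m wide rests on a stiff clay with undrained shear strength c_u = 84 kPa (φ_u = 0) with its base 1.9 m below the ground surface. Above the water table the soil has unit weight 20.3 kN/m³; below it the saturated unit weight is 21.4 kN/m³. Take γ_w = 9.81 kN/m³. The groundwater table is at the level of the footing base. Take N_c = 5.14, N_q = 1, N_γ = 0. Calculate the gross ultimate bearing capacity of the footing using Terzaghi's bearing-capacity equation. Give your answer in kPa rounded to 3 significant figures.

q_ult ≈ 470 kPa

Overburden at base level: q = 20.3 × 1.9 = 38.57 kPa.
Cohesion term c·N_c = 84 × 5.14 = 431.76 kPa; surcharge term q·N_q = 38.57 × 1 = 38.57 kPa.
q_ult = 431.76 + 38.57 = 470.33 kPa.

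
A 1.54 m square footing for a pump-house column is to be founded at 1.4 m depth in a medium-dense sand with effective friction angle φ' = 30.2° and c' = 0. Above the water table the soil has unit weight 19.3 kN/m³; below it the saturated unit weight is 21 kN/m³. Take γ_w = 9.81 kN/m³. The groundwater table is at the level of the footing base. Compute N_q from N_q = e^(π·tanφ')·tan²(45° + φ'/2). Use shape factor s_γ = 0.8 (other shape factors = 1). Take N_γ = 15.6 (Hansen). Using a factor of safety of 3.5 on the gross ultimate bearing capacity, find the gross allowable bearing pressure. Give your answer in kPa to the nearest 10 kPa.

N_q = e^(π·tan30.2°)·tan²(60.1°) = 18.82.
Overburden at base level: q = 19.3 × 1.4 = 27.02 kPa.
Below the base the soil is submerged, so the ½γBN_γ term uses γ' = 21 − 9.81 = 11.19 kN/m³.
Surcharge term q·N_q = 27.02 × 18.824 = 508.62 kPa; self-weight term 0.5·γ·B·N_γ·s_γ = 0.5 × 11.19 × 1.54 × 15.6 × 0.8 = 107.53 kPa.
q_ult = 508.62 + 107.53 = 616.16 kPa.
q_all = 616.16 / 3.5 = 176.04 kPa.

q_all ≈ 180 kPa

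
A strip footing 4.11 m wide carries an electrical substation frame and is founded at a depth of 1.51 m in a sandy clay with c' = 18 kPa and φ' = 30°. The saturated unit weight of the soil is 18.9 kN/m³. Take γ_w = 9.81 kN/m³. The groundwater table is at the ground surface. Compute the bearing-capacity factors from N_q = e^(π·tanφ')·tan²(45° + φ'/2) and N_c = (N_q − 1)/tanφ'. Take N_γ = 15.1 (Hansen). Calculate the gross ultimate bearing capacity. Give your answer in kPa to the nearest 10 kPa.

tan30° = 0.5774, so N_q = e^(π×0.5774)·tan²(60°) = 6.134 × 3.0 = 18.4.
N_c = (18.4 − 1)/tan30° = 30.14.
Water table at ground surface, so effective unit weight γ' = 18.9 − 9.81 = 9.09 kN/m³ is used throughout; overburden q = 9.09 × 1.51 = 13.726 kPa; the same γ' applies in the ½γBN_γ term.
Cohesion term c·N_c = 18 × 30.14 = 542.51 kPa; surcharge term q·N_q = 13.726 × 18.401 = 252.57 kPa; self-weight term 0.5·γ·B·N_γ = 0.5 × 9.09 × 4.11 × 15.1 = 282.07 kPa.
q_ult = 542.51 + 252.57 + 282.07 = 1077.2 kPa.

q_ult ≈ 1080 kPa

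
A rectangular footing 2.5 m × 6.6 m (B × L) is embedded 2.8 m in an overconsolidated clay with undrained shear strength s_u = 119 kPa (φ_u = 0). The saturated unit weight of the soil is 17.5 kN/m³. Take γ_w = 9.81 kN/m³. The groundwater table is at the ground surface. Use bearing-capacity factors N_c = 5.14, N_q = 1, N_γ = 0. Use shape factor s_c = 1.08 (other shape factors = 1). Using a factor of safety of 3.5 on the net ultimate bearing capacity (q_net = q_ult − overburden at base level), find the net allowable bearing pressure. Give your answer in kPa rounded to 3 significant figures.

q_all(net) ≈ 189 kPa

With the water table at the surface the whole profile is submerged: γ' = 17.5 − 9.81 = 7.69 kN/m³, so q = γ'·D_f = 21.532 kPa.
q_ult = c·N_c·s_c + q·N_q
     = 119 × 5.14 × 1.08 + 21.532 × 1
     = 660.59 + 21.532 = 682.12 kPa.
q_net = 682.12 − 21.532 = 660.59 kPa.
q_all(net) = 660.59 / 3.5 = 188.74 kPa.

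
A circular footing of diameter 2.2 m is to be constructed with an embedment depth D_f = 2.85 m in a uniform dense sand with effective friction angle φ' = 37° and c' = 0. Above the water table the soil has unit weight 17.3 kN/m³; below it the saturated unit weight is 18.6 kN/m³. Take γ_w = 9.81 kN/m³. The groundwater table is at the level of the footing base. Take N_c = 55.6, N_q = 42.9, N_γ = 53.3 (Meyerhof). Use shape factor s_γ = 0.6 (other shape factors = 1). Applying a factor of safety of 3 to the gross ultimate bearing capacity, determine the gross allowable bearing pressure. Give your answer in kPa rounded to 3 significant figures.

Effective surcharge at the founding depth q = γ·D_f = 17.3 × 2.85 = 49.305 kPa.
The water table coincides with the base, so in the self-weight term γ → γ' = 8.79 kN/m³.
q_ult = q·N_q + 0.5·γ·B·N_γ·s_γ
     = 49.305 × 42.9 + 0.5 × 8.79 × 2.2 × 53.3 × 0.6
     = 2115.2 + 309.21 = 2424.4 kPa.
q_all = q_ult / FS = 2424.4 / 3 = 808.13 kPa.

q_all ≈ 808 kPa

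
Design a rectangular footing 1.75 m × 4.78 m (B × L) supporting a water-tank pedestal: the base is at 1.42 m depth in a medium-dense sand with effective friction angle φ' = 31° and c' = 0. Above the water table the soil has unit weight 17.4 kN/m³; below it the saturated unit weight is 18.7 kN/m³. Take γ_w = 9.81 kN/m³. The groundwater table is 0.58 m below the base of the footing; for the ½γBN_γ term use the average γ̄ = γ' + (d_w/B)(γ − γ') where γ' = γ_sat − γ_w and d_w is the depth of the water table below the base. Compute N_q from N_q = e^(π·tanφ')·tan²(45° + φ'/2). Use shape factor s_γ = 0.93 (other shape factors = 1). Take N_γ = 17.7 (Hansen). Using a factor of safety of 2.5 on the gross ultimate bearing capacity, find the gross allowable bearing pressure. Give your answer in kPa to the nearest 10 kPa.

N_q = e^(π·tan31°)·tan²(60.5°) = 20.63.
q = γ·D_f = 17.4 × 1.42 = 24.708 kPa.
γ' = 8.89 kN/m³; averaging over the depth B below the base, γ̄ = γ' + (d_w/B)(γ − γ') = 11.71 kN/m³.
q·N_q = 24.708 × 20.631 = 509.75 kPa
0.5·γ·B·N_γ·s_γ = 0.5 × 11.71 × 1.75 × 17.7 × 0.93 = 168.67 kPa
q_ult = 509.75 + 168.67 = 678.42 kPa.
q_all = 678.42 / 2.5 = 271.37 kPa.

q_all ≈ 270 kPa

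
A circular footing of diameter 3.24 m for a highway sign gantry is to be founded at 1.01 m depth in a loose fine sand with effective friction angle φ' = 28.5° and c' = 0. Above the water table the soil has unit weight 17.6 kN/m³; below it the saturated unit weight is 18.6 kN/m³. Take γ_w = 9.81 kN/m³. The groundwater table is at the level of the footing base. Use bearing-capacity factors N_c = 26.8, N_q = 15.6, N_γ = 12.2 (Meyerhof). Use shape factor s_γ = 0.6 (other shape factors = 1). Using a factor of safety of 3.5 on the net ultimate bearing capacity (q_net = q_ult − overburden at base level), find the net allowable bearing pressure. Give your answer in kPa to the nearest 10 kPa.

q_all(net) ≈ 100 kPa

Effective surcharge at the founding depth q = γ·D_f = 17.6 × 1.01 = 17.776 kPa.
The water table coincides with the base, so in the self-weight term γ → γ' = 8.79 kN/m³.
q_ult = q·N_q + 0.5·γ·B·N_γ·s_γ
     = 17.776 × 15.6 + 0.5 × 8.79 × 3.24 × 12.2 × 0.6
     = 277.31 + 104.24 = 381.54 kPa.
q_net = 381.54 − 17.776 = 363.76 kPa.
q_all(net) = 363.76 / 3.5 = 103.93 kPa.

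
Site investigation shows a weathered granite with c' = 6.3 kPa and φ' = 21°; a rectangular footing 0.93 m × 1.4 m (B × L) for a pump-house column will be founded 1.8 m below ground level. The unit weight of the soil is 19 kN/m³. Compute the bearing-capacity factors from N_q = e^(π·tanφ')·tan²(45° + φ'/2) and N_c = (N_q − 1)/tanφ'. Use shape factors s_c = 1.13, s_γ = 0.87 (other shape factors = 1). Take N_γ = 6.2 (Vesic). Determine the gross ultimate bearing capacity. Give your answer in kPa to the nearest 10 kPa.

tan21° = 0.3839, so N_q = e^(π×0.3839)·tan²(55.5°) = 3.34 × 2.117 = 7.07.
N_c = (7.07 − 1)/tan21° = 15.81.
Effective surcharge at the founding depth q = γ·D_f = 19 × 1.8 = 34.2 kPa.
q_ult = c·N_c·s_c + q·N_q + 0.5·γ·B·N_γ·s_γ
     = 6.3 × 15.815 × 1.13 + 34.2 × 7.0708 + 0.5 × 19 × 0.93 × 6.2 × 0.87
     = 112.59 + 241.82 + 47.656 = 402.06 kPa.

q_ult ≈ 400 kPa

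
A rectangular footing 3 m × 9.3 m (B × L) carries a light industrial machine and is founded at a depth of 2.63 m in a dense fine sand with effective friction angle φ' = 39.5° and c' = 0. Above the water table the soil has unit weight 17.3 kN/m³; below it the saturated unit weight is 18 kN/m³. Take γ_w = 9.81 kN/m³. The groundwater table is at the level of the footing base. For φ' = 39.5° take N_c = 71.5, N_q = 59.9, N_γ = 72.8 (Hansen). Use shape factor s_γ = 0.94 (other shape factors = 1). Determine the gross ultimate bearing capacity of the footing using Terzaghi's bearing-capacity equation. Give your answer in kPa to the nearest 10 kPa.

q_ult ≈ 3570 kPa

Overburden at base level: q = 17.3 × 2.63 = 45.499 kPa.
Below the base the soil is submerged, so the ½γBN_γ term uses γ' = 18 − 9.81 = 8.19 kN/m³.
Surcharge term q·N_q = 45.499 × 59.9 = 2725.4 kPa; self-weight term 0.5·γ·B·N_γ·s_γ = 0.5 × 8.19 × 3 × 72.8 × 0.94 = 840.69 kPa.
q_ult = 2725.4 + 840.69 = 3566.1 kPa.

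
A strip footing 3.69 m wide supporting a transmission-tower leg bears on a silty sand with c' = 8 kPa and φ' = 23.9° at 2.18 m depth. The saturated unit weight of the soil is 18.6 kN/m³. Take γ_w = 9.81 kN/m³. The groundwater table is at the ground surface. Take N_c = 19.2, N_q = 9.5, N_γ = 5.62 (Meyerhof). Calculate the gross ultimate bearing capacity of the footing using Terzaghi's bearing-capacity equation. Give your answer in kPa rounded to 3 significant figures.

With the water table at the surface the whole profile is submerged: γ' = 18.6 − 9.81 = 8.79 kN/m³, so q = γ'·D_f = 19.162 kPa; the same γ' applies in the ½γBN_γ term.
q_ult = c·N_c + q·N_q + 0.5·γ·B·N_γ
     = 8 × 19.2 + 19.162 × 9.5 + 0.5 × 8.79 × 3.69 × 5.62
     = 153.6 + 182.04 + 91.143 = 426.78 kPa.

q_ult ≈ 427 kPa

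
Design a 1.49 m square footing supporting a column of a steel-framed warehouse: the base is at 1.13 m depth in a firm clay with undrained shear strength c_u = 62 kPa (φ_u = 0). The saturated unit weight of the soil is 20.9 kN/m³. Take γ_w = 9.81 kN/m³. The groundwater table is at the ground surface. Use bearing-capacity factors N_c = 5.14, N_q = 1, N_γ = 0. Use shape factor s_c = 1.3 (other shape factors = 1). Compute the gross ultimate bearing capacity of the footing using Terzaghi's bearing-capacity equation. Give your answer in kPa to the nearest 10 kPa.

q_ult ≈ 430 kPa

Water table at ground surface, so effective unit weight γ' = 20.9 − 9.81 = 11.09 kN/m³ is used throughout; overburden q = 11.09 × 1.13 = 12.532 kPa.
Cohesion term c·N_c·s_c = 62 × 5.14 × 1.3 = 414.28 kPa; surcharge term q·N_q = 12.532 × 1 = 12.532 kPa.
q_ult = 414.28 + 12.532 = 426.82 kPa.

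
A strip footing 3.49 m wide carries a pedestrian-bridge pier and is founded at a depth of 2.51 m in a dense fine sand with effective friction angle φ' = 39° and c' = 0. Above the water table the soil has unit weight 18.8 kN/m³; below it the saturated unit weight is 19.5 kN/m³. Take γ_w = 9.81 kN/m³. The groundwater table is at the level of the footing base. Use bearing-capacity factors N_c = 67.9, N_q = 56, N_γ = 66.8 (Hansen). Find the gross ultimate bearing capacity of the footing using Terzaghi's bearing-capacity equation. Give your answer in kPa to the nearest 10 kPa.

q = γ·D_f = 18.8 × 2.51 = 47.188 kPa.
For the ½γBN_γ term take γ' = 19.5 − 9.81 = 9.69 kN/m³ (soil below base is submerged).
q·N_q = 47.188 × 56 = 2642.5 kPa
0.5·γ·B·N_γ = 0.5 × 9.69 × 3.49 × 66.8 = 1129.5 kPa
q_ult = 2642.5 + 1129.5 = 3772.1 kPa.

q_ult ≈ 3770 kPa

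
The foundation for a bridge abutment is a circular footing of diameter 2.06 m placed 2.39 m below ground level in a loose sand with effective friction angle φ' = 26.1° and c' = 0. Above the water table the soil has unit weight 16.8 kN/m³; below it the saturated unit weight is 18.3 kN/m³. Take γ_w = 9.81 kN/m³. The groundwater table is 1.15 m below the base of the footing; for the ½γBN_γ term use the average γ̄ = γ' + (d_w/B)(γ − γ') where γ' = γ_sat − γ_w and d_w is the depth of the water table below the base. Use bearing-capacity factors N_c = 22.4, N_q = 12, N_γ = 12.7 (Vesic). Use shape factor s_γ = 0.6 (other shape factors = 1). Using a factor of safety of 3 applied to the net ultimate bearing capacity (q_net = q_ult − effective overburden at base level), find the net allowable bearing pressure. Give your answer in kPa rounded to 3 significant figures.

q_all(net) ≈ 182 kPa

Overburden at base level: q = 16.8 × 2.39 = 40.152 kPa.
The water table is 1.15 m below the base (< B = 2.06 m), so the ½γBN_γ term uses γ̄ = γ' + (d_w/B)(γ − γ') = 8.49 + (1.15/2.06)(16.8 − 8.49) = 13.129 kN/m³.
Surcharge term q·N_q = 40.152 × 12 = 481.82 kPa; self-weight term 0.5·γ·B·N_γ·s_γ = 0.5 × 13.129 × 2.06 × 12.7 × 0.6 = 103.04 kPa.
q_ult = 481.82 + 103.04 = 584.87 kPa.
Net ultimate: q_net = 584.87 − 40.152 = 544.72 kPa.
q_all(net) = 544.72 / 3 = 181.57 kPa.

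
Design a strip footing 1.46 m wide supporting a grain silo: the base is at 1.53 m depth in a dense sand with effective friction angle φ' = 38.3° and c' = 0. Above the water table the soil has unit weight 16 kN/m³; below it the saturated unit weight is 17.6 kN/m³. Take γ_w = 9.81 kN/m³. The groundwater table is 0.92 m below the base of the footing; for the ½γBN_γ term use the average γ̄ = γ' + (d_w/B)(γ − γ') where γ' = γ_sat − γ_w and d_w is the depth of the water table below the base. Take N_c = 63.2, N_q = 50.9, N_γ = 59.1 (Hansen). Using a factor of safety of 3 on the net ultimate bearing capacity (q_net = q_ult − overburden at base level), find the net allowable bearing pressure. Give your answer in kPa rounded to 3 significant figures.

q_all(net) ≈ 594 kPa

q = γ·D_f = 16 × 1.53 = 24.48 kPa.
γ' = 7.79 kN/m³; averaging over the depth B below the base, γ̄ = γ' + (d_w/B)(γ − γ') = 12.963 kN/m³.
q·N_q = 24.48 × 50.9 = 1246 kPa
0.5·γ·B·N_γ = 0.5 × 12.963 × 1.46 × 59.1 = 559.28 kPa
q_ult = 1246 + 559.28 = 1805.3 kPa.
q_net = 1805.3 − 24.48 = 1780.8 kPa.
q_all(net) = 1780.8 / 3 = 593.61 kPa.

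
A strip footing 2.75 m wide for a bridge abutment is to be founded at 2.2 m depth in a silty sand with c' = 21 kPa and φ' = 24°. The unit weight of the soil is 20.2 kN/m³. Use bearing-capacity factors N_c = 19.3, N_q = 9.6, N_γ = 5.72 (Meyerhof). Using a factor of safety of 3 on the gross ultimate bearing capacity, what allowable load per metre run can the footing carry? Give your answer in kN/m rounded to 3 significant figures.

Overburden at base level: q = 20.2 × 2.2 = 44.44 kPa.
Cohesion term c·N_c = 21 × 19.3 = 405.3 kPa; surcharge term q·N_q = 44.44 × 9.6 = 426.62 kPa; self-weight term 0.5·γ·B·N_γ = 0.5 × 20.2 × 2.75 × 5.72 = 158.87 kPa.
q_ult = 405.3 + 426.62 + 158.87 = 990.8 kPa.
Gross allowable pressure q_all = 990.8 / 3 = 330.27 kPa.
Allowable wall load = q_all × B = 330.27 × 2.75 = 908.23 kN per metre run.

≈ 908 kN/m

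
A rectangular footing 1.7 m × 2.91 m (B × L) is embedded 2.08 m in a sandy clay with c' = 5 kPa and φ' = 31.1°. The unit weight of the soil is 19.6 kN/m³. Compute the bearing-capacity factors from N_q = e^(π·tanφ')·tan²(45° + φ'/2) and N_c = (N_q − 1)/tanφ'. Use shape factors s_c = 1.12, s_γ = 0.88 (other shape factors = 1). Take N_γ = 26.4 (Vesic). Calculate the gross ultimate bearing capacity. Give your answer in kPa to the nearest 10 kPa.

q_ult ≈ 1420 kPa

tan31.1° = 0.6032, so N_q = e^(π×0.6032)·tan²(60.55°) = 6.653 × 3.137 = 20.87.
N_c = (20.87 − 1)/tan31.1° = 32.94.
q = γ·D_f = 19.6 × 2.08 = 40.768 kPa.
c·N_c·s_c = 5 × 32.939 × 1.12 = 184.46 kPa
q·N_q = 40.768 × 20.87 = 850.84 kPa
0.5·γ·B·N_γ·s_γ = 0.5 × 19.6 × 1.7 × 26.4 × 0.88 = 387.05 kPa
q_ult = 184.46 + 850.84 + 387.05 = 1422.3 kPa.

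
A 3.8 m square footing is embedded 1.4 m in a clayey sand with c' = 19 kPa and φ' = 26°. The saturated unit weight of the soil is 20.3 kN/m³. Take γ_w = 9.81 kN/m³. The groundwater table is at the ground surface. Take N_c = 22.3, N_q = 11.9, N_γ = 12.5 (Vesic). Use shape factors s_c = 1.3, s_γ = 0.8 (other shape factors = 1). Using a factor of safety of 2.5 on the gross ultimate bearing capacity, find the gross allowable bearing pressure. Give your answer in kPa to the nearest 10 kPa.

q_all ≈ 370 kPa

Water table at ground surface, so effective unit weight γ' = 20.3 − 9.81 = 10.49 kN/m³ is used throughout; overburden q = 10.49 × 1.4 = 14.686 kPa; the same γ' applies in the ½γBN_γ term.
Cohesion term c·N_c·s_c = 19 × 22.3 × 1.3 = 550.81 kPa; surcharge term q·N_q = 14.686 × 11.9 = 174.76 kPa; self-weight term 0.5·γ·B·N_γ·s_γ = 0.5 × 10.49 × 3.8 × 12.5 × 0.8 = 199.31 kPa.
q_ult = 550.81 + 174.76 + 199.31 = 924.88 kPa.
q_all = 924.88 / 2.5 = 369.95 kPa.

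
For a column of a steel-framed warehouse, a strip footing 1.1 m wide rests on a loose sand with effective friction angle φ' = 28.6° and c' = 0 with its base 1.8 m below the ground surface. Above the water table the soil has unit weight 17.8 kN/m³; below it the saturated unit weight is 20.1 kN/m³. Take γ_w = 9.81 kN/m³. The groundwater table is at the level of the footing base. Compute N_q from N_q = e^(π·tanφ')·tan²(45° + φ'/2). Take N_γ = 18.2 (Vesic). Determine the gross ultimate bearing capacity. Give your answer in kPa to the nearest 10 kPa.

q_ult ≈ 610 kPa

tan28.6° = 0.5452, so N_q = e^(π×0.5452)·tan²(59.3°) = 5.545 × 2.837 = 15.73.
Effective surcharge at the founding depth q = γ·D_f = 17.8 × 1.8 = 32.04 kPa.
The water table coincides with the base, so in the self-weight term γ → γ' = 10.29 kN/m³.
q_ult = q·N_q + 0.5·γ·B·N_γ
     = 32.04 × 15.728 + 0.5 × 10.29 × 1.1 × 18.2
     = 503.92 + 103 = 606.92 kPa.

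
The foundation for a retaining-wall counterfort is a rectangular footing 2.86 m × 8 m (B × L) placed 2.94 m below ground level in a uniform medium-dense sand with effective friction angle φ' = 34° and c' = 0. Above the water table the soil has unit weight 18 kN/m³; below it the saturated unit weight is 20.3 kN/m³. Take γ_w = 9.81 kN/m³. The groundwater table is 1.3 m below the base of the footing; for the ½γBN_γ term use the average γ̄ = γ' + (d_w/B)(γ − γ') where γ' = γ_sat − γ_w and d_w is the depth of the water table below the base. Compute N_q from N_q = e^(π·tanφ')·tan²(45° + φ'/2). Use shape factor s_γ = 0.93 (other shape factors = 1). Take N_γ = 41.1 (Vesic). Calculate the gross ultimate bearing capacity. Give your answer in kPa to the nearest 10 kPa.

q_ult ≈ 2320 kPa

tan34° = 0.6745, so N_q = e^(π×0.6745)·tan²(62°) = 8.323 × 3.537 = 29.44.
Effective surcharge at the founding depth q = γ·D_f = 18 × 2.94 = 52.92 kPa.
With d_w = 1.3 m < B, γ̄ = 10.49 + (1.3/2.86) × (18 − 10.49) = 13.904 kN/m³.
q_ult = q·N_q + 0.5·γ·B·N_γ·s_γ
     = 52.92 × 29.44 + 0.5 × 13.904 × 2.86 × 41.1 × 0.93
     = 1558 + 759.96 = 2317.9 kPa.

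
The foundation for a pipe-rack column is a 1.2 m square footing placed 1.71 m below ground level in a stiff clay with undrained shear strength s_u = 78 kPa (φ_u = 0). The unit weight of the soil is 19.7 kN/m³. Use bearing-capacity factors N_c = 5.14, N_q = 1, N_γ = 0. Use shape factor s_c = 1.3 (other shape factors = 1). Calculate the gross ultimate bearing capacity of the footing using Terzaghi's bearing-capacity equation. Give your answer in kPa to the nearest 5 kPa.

q_ult ≈ 555 kPa

Effective surcharge at the founding depth q = γ·D_f = 19.7 × 1.71 = 33.687 kPa.
q_ult = c·N_c·s_c + q·N_q
     = 78 × 5.14 × 1.3 + 33.687 × 1
     = 521.2 + 33.687 = 554.88 kPa.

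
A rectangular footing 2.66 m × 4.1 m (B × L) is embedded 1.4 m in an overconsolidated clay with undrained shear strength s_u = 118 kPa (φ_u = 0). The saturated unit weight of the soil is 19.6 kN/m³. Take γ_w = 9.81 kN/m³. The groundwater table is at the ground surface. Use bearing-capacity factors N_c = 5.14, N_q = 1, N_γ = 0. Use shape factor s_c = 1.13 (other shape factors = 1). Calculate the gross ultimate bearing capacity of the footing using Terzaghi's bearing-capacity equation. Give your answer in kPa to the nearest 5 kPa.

q_ult ≈ 700 kPa

With the water table at the surface the whole profile is submerged: γ' = 19.6 − 9.81 = 9.79 kN/m³, so q = γ'·D_f = 13.706 kPa.
q_ult = c·N_c·s_c + q·N_q
     = 118 × 5.14 × 1.13 + 13.706 × 1
     = 685.37 + 13.706 = 699.07 kPa.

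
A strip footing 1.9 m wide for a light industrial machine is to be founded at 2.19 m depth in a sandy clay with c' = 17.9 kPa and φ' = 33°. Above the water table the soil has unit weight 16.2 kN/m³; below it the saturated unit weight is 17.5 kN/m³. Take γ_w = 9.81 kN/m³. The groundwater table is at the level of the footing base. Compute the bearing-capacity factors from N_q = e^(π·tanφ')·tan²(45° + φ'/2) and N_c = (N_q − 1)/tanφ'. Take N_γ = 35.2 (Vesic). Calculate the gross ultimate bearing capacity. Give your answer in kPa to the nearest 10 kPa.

q_ult ≈ 1870 kPa

tan33° = 0.6494, so N_q = e^(π×0.6494)·tan²(61.5°) = 7.692 × 3.392 = 26.09.
N_c = (26.09 − 1)/tan33° = 38.64.
Effective surcharge at the founding depth q = γ·D_f = 16.2 × 2.19 = 35.478 kPa.
The water table coincides with the base, so in the self-weight term γ → γ' = 7.69 kN/m³.
q_ult = c·N_c + q·N_q + 0.5·γ·B·N_γ
     = 17.9 × 38.638 + 35.478 × 26.092 + 0.5 × 7.69 × 1.9 × 35.2
     = 691.63 + 925.69 + 257.15 = 1874.5 kPa.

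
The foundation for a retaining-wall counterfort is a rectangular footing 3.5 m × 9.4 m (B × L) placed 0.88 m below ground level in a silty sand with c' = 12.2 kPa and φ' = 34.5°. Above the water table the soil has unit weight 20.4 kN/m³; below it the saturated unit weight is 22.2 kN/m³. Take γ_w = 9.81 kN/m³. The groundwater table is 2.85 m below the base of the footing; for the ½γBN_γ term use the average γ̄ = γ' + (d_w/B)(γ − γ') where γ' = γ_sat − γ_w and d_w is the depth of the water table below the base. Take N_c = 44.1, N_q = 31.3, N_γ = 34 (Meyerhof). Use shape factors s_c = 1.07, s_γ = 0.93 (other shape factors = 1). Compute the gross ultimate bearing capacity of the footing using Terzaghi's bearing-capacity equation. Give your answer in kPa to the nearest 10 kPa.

q_ult ≈ 2180 kPa

Effective surcharge at the founding depth q = γ·D_f = 20.4 × 0.88 = 17.952 kPa.
With d_w = 2.85 m < B, γ̄ = 12.39 + (2.85/3.5) × (20.4 − 12.39) = 18.912 kN/m³.
q_ult = c·N_c·s_c + q·N_q + 0.5·γ·B·N_γ·s_γ
     = 12.2 × 44.1 × 1.07 + 17.952 × 31.3 + 0.5 × 18.912 × 3.5 × 34 × 0.93
     = 575.68 + 561.9 + 1046.5 = 2184.1 kPa.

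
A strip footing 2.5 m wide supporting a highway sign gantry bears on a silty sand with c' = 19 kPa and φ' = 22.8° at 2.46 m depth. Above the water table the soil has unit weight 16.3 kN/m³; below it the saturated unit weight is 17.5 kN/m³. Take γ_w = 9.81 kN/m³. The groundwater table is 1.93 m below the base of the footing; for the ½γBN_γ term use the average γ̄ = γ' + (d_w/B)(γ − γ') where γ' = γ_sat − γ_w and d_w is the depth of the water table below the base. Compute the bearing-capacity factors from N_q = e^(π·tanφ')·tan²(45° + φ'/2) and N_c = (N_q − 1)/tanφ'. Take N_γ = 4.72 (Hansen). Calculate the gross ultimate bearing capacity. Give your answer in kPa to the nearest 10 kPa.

q_ult ≈ 760 kPa

tan22.8° = 0.4204, so N_q = e^(π×0.4204)·tan²(56.4°) = 3.746 × 2.265 = 8.49.
N_c = (8.49 − 1)/tan22.8° = 17.81.
Overburden at base level: q = 16.3 × 2.46 = 40.098 kPa.
The water table is 1.93 m below the base (< B = 2.5 m), so the ½γBN_γ term uses γ̄ = γ' + (d_w/B)(γ − γ') = 7.69 + (1.93/2.5)(16.3 − 7.69) = 14.337 kN/m³.
Cohesion term c·N_c = 19 × 17.807 = 338.34 kPa; surcharge term q·N_q = 40.098 × 8.4854 = 340.25 kPa; self-weight term 0.5·γ·B·N_γ = 0.5 × 14.337 × 2.5 × 4.72 = 84.588 kPa.
q_ult = 338.34 + 340.25 + 84.588 = 763.17 kPa.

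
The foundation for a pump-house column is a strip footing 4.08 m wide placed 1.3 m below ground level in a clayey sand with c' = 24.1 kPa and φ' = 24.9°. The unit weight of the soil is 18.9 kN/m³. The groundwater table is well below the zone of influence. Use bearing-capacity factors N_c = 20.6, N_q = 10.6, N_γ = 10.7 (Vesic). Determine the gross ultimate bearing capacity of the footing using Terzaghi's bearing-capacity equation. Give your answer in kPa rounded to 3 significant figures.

q_ult ≈ 1170 kPa

Effective surcharge at the founding depth q = γ·D_f = 18.9 × 1.3 = 24.57 kPa.
q_ult = c·N_c + q·N_q + 0.5·γ·B·N_γ
     = 24.1 × 20.6 + 24.57 × 10.6 + 0.5 × 18.9 × 4.08 × 10.7
     = 496.46 + 260.44 + 412.55 = 1169.5 kPa.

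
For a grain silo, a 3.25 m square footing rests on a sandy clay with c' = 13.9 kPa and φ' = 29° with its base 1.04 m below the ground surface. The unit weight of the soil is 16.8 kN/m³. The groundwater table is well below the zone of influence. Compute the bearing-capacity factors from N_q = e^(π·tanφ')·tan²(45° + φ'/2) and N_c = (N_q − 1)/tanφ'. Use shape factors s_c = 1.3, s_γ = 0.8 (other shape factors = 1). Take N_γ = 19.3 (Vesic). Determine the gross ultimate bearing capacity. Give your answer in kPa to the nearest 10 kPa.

q_ult ≈ 1210 kPa

tan29° = 0.5543, so N_q = e^(π×0.5543)·tan²(59.5°) = 5.705 × 2.882 = 16.44.
N_c = (16.44 − 1)/tan29° = 27.86.
Effective surcharge at the founding depth q = γ·D_f = 16.8 × 1.04 = 17.472 kPa.
q_ult = c·N_c·s_c + q·N_q + 0.5·γ·B·N_γ·s_γ
     = 13.9 × 27.86 × 1.3 + 17.472 × 16.443 + 0.5 × 16.8 × 3.25 × 19.3 × 0.8
     = 503.44 + 287.3 + 421.51 = 1212.2 kPa.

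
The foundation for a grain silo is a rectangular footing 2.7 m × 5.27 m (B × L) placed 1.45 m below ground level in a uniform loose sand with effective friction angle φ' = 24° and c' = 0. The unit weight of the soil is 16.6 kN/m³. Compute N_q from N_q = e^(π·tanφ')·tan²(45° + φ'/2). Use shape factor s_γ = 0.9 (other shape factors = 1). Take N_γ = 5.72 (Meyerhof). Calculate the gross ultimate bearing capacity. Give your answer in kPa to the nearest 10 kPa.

tan24° = 0.4452, so N_q = e^(π×0.4452)·tan²(57°) = 4.05 × 2.371 = 9.6.
Overburden at base level: q = 16.6 × 1.45 = 24.07 kPa.
Surcharge term q·N_q = 24.07 × 9.6034 = 231.15 kPa; self-weight term 0.5·γ·B·N_γ·s_γ = 0.5 × 16.6 × 2.7 × 5.72 × 0.9 = 115.37 kPa.
q_ult = 231.15 + 115.37 = 346.52 kPa.

q_ult ≈ 350 kPa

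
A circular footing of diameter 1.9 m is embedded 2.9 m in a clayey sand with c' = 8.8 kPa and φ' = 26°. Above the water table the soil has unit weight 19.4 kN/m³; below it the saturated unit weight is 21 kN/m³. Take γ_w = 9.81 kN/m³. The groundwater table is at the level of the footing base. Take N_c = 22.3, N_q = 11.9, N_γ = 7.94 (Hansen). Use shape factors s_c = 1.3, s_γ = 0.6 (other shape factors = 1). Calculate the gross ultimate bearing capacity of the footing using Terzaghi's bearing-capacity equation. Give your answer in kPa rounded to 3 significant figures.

Overburden at base level: q = 19.4 × 2.9 = 56.26 kPa.
Below the base the soil is submerged, so the ½γBN_γ term uses γ' = 21 − 9.81 = 11.19 kN/m³.
Cohesion term c·N_c·s_c = 8.8 × 22.3 × 1.3 = 255.11 kPa; surcharge term q·N_q = 56.26 × 11.9 = 669.49 kPa; self-weight term 0.5·γ·B·N_γ·s_γ = 0.5 × 11.19 × 1.9 × 7.94 × 0.6 = 50.644 kPa.
q_ult = 255.11 + 669.49 + 50.644 = 975.25 kPa.

q_ult ≈ 975 kPa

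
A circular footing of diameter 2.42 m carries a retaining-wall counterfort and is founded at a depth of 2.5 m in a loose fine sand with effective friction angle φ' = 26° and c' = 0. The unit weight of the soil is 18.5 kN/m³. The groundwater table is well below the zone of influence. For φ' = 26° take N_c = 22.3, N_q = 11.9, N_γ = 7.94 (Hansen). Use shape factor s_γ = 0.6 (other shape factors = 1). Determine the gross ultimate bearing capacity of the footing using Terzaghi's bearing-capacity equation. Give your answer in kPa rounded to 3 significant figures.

q_ult ≈ 657 kPa

Overburden at base level: q = 18.5 × 2.5 = 46.25 kPa.
Surcharge term q·N_q = 46.25 × 11.9 = 550.38 kPa; self-weight term 0.5·γ·B·N_γ·s_γ = 0.5 × 18.5 × 2.42 × 7.94 × 0.6 = 106.64 kPa.
q_ult = 550.38 + 106.64 = 657.02 kPa.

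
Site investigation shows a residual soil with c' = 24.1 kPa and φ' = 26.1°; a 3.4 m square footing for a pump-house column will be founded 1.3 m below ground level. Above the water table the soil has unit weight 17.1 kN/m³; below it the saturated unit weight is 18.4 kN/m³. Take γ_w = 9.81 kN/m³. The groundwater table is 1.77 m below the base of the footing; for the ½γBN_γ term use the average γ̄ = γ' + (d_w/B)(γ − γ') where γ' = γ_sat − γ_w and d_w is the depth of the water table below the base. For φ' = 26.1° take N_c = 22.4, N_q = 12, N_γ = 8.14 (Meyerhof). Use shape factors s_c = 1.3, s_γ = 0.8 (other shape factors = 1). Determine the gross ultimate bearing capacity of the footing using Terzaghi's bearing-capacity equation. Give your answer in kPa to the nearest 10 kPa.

q_ult ≈ 1110 kPa

Overburden at base level: q = 17.1 × 1.3 = 22.23 kPa.
The water table is 1.77 m below the base (< B = 3.4 m), so the ½γBN_γ term uses γ̄ = γ' + (d_w/B)(γ − γ') = 8.59 + (1.77/3.4)(17.1 − 8.59) = 13.02 kN/m³.
Cohesion term c·N_c·s_c = 24.1 × 22.4 × 1.3 = 701.79 kPa; surcharge term q·N_q = 22.23 × 12 = 266.76 kPa; self-weight term 0.5·γ·B·N_γ·s_γ = 0.5 × 13.02 × 3.4 × 8.14 × 0.8 = 144.14 kPa.
q_ult = 701.79 + 266.76 + 144.14 = 1112.7 kPa.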